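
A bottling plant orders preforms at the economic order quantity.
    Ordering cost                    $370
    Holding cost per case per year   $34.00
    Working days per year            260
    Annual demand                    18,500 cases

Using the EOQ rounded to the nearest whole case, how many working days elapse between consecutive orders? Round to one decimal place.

Optimal lot size Q* = (2 × 18,500 × $370 / $34)^½ ≈ 634.54 → Q = 635 cases
T = Q/D × 260 days = 635/18,500 × 260 = 8.924 days

8.9 days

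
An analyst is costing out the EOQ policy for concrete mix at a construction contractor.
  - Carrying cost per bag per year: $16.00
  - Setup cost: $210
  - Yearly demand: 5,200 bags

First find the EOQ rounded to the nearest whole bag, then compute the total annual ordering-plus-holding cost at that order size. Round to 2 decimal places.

$5,911.35

Q* = √(2·D·S / H) = √(2·5,200·210 / 16) = √136,500.0 ≈ 369.46 → Q = 369 bags
Orders/yr = 5,200/369 = 14.092; ordering cost = 14.092 × $210 = $2,959.35
Average inventory = 369/2 = 184.5; holding cost = 184.5 × $16 = $2,952.00
Total = $2,959.35 + $2,952.00 = $5,911.35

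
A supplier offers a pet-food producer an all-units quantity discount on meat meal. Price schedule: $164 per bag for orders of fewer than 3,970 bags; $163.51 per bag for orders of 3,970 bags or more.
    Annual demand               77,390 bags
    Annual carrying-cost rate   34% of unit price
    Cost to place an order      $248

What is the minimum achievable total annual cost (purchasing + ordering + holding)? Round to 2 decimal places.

H₁ = 34%×$164 = $55.7600;  H₂ = 34%×$163.51 = $55.5934
EOQ₁ = √(2×77,390×248/55.7600) = 829.70  (< 3,970, feasible at tier 1)
EOQ₂ = √(2×77,390×248/55.5934) = 830.94  (< 3,970 → use Q = 3,970 at tier-2 price)
TC(tier 1 (EOQ₁), Q≈829.7) = $12,738,224.16
TC(tier 2, Q≈3,970.0) = $12,769,226.24
Minimum at tier 1 (EOQ₁): $12,738,224.16

$12,738,224.16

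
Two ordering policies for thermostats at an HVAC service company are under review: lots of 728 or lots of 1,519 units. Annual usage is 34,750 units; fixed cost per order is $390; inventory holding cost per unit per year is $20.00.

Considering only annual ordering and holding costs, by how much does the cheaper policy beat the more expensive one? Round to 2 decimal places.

$1,784.08

Annual cost at Q: ordering D·S/Q plus holding Q·H/2.
TC(728) = (34,750/728)×390 + (728/2)×20 = $25,896.07
TC(1,519) = (34,750/1,519)×390 + (1,519/2)×20 = $24,111.99
Cheaper: Q = 1,519.  Difference = $1,784.08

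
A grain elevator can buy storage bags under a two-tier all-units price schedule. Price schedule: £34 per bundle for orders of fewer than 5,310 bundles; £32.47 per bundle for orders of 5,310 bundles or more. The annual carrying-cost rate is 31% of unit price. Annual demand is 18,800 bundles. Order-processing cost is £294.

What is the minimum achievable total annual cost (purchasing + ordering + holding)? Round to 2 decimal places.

H₁ = 31%×£34 = £10.5400;  H₂ = 31%×£32.47 = £10.0657
EOQ₁ = √(2×18,800×294/10.5400) = 1,024.11  (< 5,310, feasible at tier 1)
EOQ₂ = √(2×18,800×294/10.0657) = 1,047.96  (< 5,310 → use Q = 5,310 at tier-2 price)
TC(tier 1 (EOQ₁), Q≈1,024.1) = £649,994.14
TC(tier 2, Q≈5,310.0) = £638,201.34
Minimum at tier 2: £638,201.34

£638,201.34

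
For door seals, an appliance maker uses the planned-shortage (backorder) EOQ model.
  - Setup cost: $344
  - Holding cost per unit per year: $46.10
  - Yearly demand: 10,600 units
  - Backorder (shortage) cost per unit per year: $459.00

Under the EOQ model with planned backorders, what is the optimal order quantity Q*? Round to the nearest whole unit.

417 units

Basic EOQ = √(2·10,600·344/46.1) = 397.738
Backorder adjustment √((H+b)/b) = √((46.1+459)/459) = 1.0490
Q* = 397.738 × 1.0490 ≈ 417.23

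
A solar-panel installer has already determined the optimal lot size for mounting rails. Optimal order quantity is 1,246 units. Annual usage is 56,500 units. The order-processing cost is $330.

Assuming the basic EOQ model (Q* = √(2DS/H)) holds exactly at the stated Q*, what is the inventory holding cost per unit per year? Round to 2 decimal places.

EOQ relation: Q² = 2DS/H, so rearrange for the unknown.
H = 2DS / Q² = 2 × 56,500 × 330 / 1,246² = 24.0191

$24.02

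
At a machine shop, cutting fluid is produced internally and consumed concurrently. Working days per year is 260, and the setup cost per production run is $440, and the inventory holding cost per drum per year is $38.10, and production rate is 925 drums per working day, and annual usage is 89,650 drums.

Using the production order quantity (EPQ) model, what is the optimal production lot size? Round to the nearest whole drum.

1,817 drums

d = 89,650/260 = 344.8077 drums/day;  effective holding cost H(1 − d/p) = 38.1·(1 − 344.8077/925) = 23.89765
Q* = √(2DS / H_eff) = √(2·89,650·440 / 23.89765) ≈ 1,816.93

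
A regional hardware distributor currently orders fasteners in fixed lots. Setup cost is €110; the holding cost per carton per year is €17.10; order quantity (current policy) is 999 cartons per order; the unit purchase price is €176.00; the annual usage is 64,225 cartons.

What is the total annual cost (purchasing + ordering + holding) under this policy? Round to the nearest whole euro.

Ordering: D/Q × S = 64,225/999 × €110 = €7,071.82
Holding:  Q/2 × H = 999/2 × €17.1 = €8,541.45
Purchase cost = D·C = 64,225 × 176 = €11,303,600.00
Total = €7,071.82 + €8,541.45 + €11,303,600.00 = €11,319,213.27

€11,319,213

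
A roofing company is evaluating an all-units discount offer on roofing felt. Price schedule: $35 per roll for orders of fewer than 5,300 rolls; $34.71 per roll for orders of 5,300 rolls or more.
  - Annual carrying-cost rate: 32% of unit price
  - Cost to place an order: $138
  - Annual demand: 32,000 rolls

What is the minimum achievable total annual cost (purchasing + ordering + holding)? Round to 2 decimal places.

H₁ = 32%×$35 = $11.2000;  H₂ = 32%×$34.71 = $11.1072
EOQ₁ = √(2×32,000×138/11.2000) = 888.02  (< 5,300, feasible at tier 1)
EOQ₂ = √(2×32,000×138/11.1072) = 891.72  (< 5,300 → use Q = 5,300 at tier-2 price)
TC(tier 1 (EOQ₁), Q≈888.0) = $1,129,945.77
TC(tier 2, Q≈5,300.0) = $1,140,987.29
Minimum at tier 1 (EOQ₁): $1,129,945.77

$1,129,945.77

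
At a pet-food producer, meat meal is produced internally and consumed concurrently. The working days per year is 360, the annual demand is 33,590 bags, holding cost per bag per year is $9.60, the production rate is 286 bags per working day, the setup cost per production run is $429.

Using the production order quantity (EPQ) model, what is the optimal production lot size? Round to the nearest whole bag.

2,111 bags

Daily demand d = 33,590/360 = 93.306; p = 286; 1 − d/p = 0.67376
EPQ = √(2DS / (H(1 − d/p)))
    = √(2 × 33,590 × 429 / (9.6 × 0.67376)) ≈ 2,110.87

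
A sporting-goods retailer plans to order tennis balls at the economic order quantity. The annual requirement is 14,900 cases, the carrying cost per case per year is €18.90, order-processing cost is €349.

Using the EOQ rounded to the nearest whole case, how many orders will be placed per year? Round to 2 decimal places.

Optimal lot size Q* = (2 × 14,900 × €349 / €18.9)^½ ≈ 741.81 → Q = 742
N = D/Q = 14,900/742 ≈ 20.081 orders/yr

20.08 orders per year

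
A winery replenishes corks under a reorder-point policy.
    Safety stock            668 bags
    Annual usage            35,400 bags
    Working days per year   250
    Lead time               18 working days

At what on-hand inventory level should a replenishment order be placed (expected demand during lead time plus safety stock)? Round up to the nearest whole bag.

Daily demand d = 35,400 / 250 = 141.600 bags/day
Demand during lead time = 141.600 × 18 = 2,548.80
Reorder point = 2,548.80 + 668 = 3,216.80 → round up

3,217 bags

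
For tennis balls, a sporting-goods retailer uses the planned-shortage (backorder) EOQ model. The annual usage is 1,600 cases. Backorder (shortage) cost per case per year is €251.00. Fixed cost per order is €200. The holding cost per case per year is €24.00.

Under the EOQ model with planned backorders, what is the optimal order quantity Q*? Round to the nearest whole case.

171 cases

Basic EOQ = √(2·1,600·200/24) = 163.299
Backorder adjustment √((H+b)/b) = √((24+251)/251) = 1.0467
Q* = 163.299 × 1.0467 ≈ 170.93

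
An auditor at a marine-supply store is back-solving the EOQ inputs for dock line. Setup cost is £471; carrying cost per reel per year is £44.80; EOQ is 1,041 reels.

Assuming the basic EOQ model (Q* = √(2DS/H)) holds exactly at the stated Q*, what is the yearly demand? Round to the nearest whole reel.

51,538 reels per year

From Q* = √(2DS/H) ⇒ Q*² = 2DS/H.
D = Q²H / (2S) = 1,041² × 44.8 / (2 × 471) = 51,538.12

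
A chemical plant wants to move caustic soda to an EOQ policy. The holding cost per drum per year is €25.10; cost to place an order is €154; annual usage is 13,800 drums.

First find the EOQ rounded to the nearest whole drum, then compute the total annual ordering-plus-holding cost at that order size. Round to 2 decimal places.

€10,328.85

EOQ = √(2DS/H) = √(2 × 13,800 × 154 / 25.1)
    = √(169,338.65) ≈ 411.51 → Q = 412 drums
Annual ordering cost = (D/Q)·S = (13,800/412) × 154 = €5,158.25
Annual holding cost  = (Q/2)·H = (412/2) × 25.1 = €5,170.60
Total = €5,158.25 + €5,170.60 = €10,328.85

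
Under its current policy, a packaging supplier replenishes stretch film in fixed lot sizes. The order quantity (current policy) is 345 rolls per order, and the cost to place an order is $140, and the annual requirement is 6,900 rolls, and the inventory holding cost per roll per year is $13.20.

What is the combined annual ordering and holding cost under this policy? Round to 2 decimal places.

$5,077.00

Ordering: D/Q × S = 6,900/345 × $140 = $2,800.00
Holding:  Q/2 × H = 345/2 × $13.2 = $2,277.00
Total = $2,800.00 + $2,277.00 = $5,077.00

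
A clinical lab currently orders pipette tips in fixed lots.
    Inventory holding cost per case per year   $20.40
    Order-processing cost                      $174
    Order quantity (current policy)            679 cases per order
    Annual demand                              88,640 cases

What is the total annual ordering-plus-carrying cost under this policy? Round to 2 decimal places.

Ordering: D/Q × S = 88,640/679 × $174 = $22,714.82
Holding:  Q/2 × H = 679/2 × $20.4 = $6,925.80
Total = $22,714.82 + $6,925.80 = $29,640.62

$29,640.62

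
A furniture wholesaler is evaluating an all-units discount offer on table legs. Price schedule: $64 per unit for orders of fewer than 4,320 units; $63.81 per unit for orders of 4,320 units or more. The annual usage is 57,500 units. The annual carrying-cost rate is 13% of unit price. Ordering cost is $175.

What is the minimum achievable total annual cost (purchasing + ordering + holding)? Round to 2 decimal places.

$3,689,322.13

H₁ = 13%×$64 = $8.3200;  H₂ = 13%×$63.81 = $8.2953
EOQ₁ = √(2×57,500×175/8.3200) = 1,555.27  (< 4,320, feasible at tier 1)
EOQ₂ = √(2×57,500×175/8.2953) = 1,557.59  (< 4,320 → use Q = 4,320 at tier-2 price)
TC(tier 1 (EOQ₁), Q≈1,555.3) = $3,692,939.86
TC(tier 2, Q≈4,320.0) = $3,689,322.13
Minimum at tier 2: $3,689,322.13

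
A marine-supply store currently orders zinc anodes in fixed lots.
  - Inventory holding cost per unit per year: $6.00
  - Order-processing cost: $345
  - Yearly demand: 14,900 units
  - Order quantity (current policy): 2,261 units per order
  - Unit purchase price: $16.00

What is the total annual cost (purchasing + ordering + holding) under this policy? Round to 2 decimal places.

$247,456.55

Orders/yr = 14,900/2,261 = 6.590; ordering cost = 6.590 × $345 = $2,273.55
Average inventory = 2,261/2 = 1130.5; holding cost = 1130.5 × $6 = $6,783.00
Purchase cost = D·C = 14,900 × 16 = $238,400.00
Total = $2,273.55 + $6,783.00 + $238,400.00 = $247,456.55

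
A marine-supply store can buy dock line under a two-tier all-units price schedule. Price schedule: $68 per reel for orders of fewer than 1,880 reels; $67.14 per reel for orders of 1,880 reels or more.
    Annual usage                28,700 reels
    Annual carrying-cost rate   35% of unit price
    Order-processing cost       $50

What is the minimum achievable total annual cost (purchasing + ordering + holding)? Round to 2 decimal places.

$1,949,770.36

H₁ = 35%×$68 = $23.8000;  H₂ = 35%×$67.14 = $23.4990
EOQ₁ = √(2×28,700×50/23.8000) = 347.26  (< 1,880, feasible at tier 1)
EOQ₂ = √(2×28,700×50/23.4990) = 349.48  (< 1,880 → use Q = 1,880 at tier-2 price)
TC(tier 1 (EOQ₁), Q≈347.3) = $1,959,864.74
TC(tier 2, Q≈1,880.0) = $1,949,770.36
Minimum at tier 2: $1,949,770.36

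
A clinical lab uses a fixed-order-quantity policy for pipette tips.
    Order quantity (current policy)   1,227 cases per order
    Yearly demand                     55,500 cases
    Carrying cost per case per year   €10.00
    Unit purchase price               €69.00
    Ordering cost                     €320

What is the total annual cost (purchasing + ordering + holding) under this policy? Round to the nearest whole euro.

€3,850,109

Orders/yr = 55,500/1,227 = 45.232; ordering cost = 45.232 × €320 = €14,474.33
Average inventory = 1,227/2 = 613.5; holding cost = 613.5 × €10 = €6,135.00
Purchase cost = D·C = 55,500 × 69 = €3,829,500.00
Total = €14,474.33 + €6,135.00 + €3,829,500.00 = €3,850,109.33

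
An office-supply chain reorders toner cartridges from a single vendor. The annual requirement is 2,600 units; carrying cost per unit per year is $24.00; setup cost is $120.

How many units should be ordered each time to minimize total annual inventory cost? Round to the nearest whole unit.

161 units

EOQ = √(2DS/H) = √(2 × 2,600 × 120 / 24)
    = √(26,000.00) ≈ 161.25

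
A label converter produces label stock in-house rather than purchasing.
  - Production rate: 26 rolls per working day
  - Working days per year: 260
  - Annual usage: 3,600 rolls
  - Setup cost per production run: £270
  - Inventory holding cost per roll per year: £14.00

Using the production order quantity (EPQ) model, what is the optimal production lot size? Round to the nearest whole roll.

d = 3,600/260 = 13.8462 rolls/day;  effective holding cost H(1 − d/p) = 14·(1 − 13.8462/26) = 6.54438
Q* = √(2DS / H_eff) = √(2·3,600·270 / 6.54438) ≈ 545.02

545 rolls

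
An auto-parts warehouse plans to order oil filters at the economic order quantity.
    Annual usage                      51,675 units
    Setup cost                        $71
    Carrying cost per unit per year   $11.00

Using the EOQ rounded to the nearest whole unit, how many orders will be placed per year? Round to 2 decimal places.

2DS/H = 2·51,675·71/11 = 667,077.27
EOQ = √667,077.27 ≈ 816.75 → Q = 817
N = D/Q = 51,675/817 ≈ 63.250 orders/yr

63.25 orders per year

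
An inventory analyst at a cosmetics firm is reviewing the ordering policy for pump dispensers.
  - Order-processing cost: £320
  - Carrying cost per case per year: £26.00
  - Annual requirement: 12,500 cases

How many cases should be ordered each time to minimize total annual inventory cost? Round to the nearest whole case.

Optimal lot size Q* = (2 × 12,500 × £320 / £26)^½ ≈ 554.70

555 cases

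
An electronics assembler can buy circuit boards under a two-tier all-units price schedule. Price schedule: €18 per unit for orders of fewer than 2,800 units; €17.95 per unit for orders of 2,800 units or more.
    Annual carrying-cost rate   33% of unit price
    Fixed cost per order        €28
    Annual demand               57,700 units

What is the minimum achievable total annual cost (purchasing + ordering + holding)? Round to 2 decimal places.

€1,042,981.02

H₁ = 33%×€18 = €5.9400;  H₂ = 33%×€17.95 = €5.9235
EOQ₁ = √(2×57,700×28/5.9400) = 737.55  (< 2,800, feasible at tier 1)
EOQ₂ = √(2×57,700×28/5.9235) = 738.57  (< 2,800 → use Q = 2,800 at tier-2 price)
TC(tier 1 (EOQ₁), Q≈737.5) = €1,042,981.02
TC(tier 2, Q≈2,800.0) = €1,044,584.90
Minimum at tier 1 (EOQ₁): €1,042,981.02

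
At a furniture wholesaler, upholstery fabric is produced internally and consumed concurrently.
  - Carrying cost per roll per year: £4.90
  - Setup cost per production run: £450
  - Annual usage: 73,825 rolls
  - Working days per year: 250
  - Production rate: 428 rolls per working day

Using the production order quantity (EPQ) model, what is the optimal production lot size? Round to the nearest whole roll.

6,613 rolls

d = 73,825/250 = 295.3000 rolls/day;  effective holding cost H(1 − d/p) = 4.9·(1 − 295.3000/428) = 1.51923
Q* = √(2DS / H_eff) = √(2·73,825·450 / 1.51923) ≈ 6,613.20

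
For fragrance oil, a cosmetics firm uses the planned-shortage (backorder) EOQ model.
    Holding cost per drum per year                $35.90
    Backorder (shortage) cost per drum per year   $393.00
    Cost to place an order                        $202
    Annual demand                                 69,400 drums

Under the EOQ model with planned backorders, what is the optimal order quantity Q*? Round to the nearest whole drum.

923 drums

Q* = √(2DS/H) · √((H + b)/b)
   = √(2 × 69,400 × 202 / 35.9) · √((35.9 + 393) / 393)
   = 883.737 × 1.0447 ≈ 923.22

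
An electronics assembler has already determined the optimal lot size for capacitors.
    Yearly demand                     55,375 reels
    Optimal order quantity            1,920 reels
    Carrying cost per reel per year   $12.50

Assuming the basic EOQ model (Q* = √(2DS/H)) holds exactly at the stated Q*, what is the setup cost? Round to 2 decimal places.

From Q* = √(2DS/H) ⇒ Q*² = 2DS/H.
S = Q²H / (2D) = 1,920² × 12.5 / (2 × 55,375) = 416.0722

$416.07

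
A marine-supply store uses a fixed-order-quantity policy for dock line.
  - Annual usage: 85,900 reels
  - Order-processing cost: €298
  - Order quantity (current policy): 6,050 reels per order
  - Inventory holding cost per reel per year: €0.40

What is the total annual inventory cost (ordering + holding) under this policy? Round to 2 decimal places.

Annual ordering cost = (D/Q)·S = (85,900/6,050) × 298 = €4,231.11
Annual holding cost  = (Q/2)·H = (6,050/2) × 0.4 = €1,210.00
Total = €4,231.11 + €1,210.00 = €5,441.11

€5,441.11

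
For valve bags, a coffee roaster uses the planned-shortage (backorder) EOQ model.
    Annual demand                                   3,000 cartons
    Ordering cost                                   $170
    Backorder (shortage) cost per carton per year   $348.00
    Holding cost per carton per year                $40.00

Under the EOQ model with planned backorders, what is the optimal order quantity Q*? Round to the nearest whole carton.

Q* = √(2DS/H) · √((H + b)/b)
   = √(2 × 3,000 × 170 / 40) · √((40 + 348) / 348)
   = 159.687 × 1.0559 ≈ 168.62

169 cartons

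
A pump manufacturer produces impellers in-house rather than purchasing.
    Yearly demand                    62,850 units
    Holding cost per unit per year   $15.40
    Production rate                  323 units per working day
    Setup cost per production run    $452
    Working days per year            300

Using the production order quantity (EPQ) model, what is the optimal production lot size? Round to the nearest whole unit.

3,240 units

d = 62,850/300 = 209.5000 units/day;  effective holding cost H(1 − d/p) = 15.4·(1 − 209.5000/323) = 5.41146
Q* = √(2DS / H_eff) = √(2·62,850·452 / 5.41146) ≈ 3,240.26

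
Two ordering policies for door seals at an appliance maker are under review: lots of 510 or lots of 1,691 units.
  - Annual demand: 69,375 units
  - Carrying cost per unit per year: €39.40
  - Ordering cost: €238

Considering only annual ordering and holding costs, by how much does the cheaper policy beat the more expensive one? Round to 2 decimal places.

For each Q, cost = (D/Q)·S + (Q/2)·H.
TC(510) = (69,375/510)×238 + (510/2)×39.4 = €42,422.00
TC(1,691) = (69,375/1,691)×238 + (1,691/2)×39.4 = €43,076.89
Lots of 510 are cheaper by €654.89.

€654.89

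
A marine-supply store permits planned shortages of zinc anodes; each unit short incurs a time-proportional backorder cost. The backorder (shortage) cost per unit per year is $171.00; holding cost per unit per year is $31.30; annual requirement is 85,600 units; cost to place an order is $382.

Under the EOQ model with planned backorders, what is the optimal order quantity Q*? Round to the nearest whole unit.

1,572 units

Q* = √(2DS/H) · √((H + b)/b)
   = √(2 × 85,600 × 382 / 31.3) · √((31.3 + 171) / 171)
   = 1,445.478 × 1.0877 ≈ 1,572.21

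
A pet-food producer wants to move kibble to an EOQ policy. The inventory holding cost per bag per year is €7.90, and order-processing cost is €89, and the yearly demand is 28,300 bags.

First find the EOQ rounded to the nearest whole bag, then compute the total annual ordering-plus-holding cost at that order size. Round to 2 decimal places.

Optimal lot size Q* = (2 × 28,300 × €89 / €7.9)^½ ≈ 798.53 → Q = 799 bags
Ordering: D/Q × S = 28,300/799 × €89 = €3,152.32
Holding:  Q/2 × H = 799/2 × €7.9 = €3,156.05
Total = €3,152.32 + €3,156.05 = €6,308.37

€6,308.37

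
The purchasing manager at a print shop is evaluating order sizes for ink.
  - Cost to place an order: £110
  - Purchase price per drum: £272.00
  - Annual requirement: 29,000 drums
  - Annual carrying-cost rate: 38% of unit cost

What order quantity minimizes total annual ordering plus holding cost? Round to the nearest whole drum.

248 drums

Holding cost per drum per year: H = 38% × £272 = £103.3600
2DS/H = 2·29,000·110/103.36 = 61,726.01
EOQ = √61,726.01 ≈ 248.45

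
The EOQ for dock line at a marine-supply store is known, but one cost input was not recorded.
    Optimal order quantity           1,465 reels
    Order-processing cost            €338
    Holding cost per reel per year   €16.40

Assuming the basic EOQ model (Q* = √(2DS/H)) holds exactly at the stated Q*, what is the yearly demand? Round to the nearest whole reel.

52,068 reels per year

From Q* = √(2DS/H) ⇒ Q*² = 2DS/H.
D = Q²H / (2S) = 1,465² × 16.4 / (2 × 338) = 52,068.18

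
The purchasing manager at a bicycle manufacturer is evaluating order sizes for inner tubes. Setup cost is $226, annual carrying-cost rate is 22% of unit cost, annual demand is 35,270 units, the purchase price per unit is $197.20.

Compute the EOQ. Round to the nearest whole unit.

H = i·C = 0.22 × $197.2 = $43.3840 per unit-year
Q* = √(2·D·S / H) = √(2·35,270·226 / 43.384) = √367,463.6 ≈ 606.19

606 units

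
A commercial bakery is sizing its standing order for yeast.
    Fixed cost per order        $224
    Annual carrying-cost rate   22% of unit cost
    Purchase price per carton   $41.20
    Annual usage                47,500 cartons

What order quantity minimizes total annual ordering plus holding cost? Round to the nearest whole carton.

1,532 cartons

H = i·C = 0.22 × $41.2 = $9.0640 per carton-year
2DS/H = 2·47,500·224/9.064 = 2,347,749.34
EOQ = √2,347,749.34 ≈ 1,532.24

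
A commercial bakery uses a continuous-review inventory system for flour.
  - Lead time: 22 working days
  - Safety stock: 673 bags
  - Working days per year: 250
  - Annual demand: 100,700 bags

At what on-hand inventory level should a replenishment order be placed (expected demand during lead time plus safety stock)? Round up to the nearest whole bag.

Daily demand d = 100,700 / 250 = 402.800 bags/day
Demand during lead time = 402.800 × 22 = 8,861.60
Reorder point = 8,861.60 + 673 = 9,534.60 → round up

9,535 bags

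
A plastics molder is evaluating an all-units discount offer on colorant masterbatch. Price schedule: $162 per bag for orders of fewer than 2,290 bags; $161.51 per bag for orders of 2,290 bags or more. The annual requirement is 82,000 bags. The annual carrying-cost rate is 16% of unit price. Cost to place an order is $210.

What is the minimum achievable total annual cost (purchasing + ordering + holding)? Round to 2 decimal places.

$13,280,928.28

H₁ = 16%×$162 = $25.9200;  H₂ = 16%×$161.51 = $25.8416
EOQ₁ = √(2×82,000×210/25.9200) = 1,152.69  (< 2,290, feasible at tier 1)
EOQ₂ = √(2×82,000×210/25.8416) = 1,154.44  (< 2,290 → use Q = 2,290 at tier-2 price)
TC(tier 1 (EOQ₁), Q≈1,152.7) = $13,313,877.83
TC(tier 2, Q≈2,290.0) = $13,280,928.28
Minimum at tier 2: $13,280,928.28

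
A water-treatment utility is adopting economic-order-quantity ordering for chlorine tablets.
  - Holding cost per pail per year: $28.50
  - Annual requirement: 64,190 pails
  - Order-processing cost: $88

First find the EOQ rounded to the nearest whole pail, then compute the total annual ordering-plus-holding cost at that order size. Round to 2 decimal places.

$17,943.72

EOQ = √(2DS/H) = √(2 × 64,190 × 88 / 28.5)
    = √(396,401.40) ≈ 629.60 → Q = 630 pails
Orders/yr = 64,190/630 = 101.889; ordering cost = 101.889 × $88 = $8,966.22
Average inventory = 630/2 = 315; holding cost = 315 × $28.5 = $8,977.50
Total = $8,966.22 + $8,977.50 = $17,943.72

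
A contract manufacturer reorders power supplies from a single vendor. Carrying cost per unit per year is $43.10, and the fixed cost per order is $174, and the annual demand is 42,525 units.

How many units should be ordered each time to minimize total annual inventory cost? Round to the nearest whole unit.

586 units

EOQ = √(2DS/H) = √(2 × 42,525 × 174 / 43.1)
    = √(343,357.31) ≈ 585.97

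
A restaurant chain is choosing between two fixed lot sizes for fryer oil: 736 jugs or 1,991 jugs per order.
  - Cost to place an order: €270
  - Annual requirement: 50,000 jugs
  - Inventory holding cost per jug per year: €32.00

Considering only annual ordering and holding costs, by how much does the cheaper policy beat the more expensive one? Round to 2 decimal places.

For each Q, cost = (D/Q)·S + (Q/2)·H.
TC(736) = (50,000/736)×270 + (736/2)×32 = €30,118.39
TC(1,991) = (50,000/1,991)×270 + (1,991/2)×32 = €38,636.51
|ΔTC| = |€30,118.39 − €38,636.51| = €8,518.12

€8,518.12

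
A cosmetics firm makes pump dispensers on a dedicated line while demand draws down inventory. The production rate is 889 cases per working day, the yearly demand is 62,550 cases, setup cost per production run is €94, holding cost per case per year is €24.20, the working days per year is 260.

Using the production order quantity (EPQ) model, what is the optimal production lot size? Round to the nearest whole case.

d = 62,550/260 = 240.5769 cases/day;  effective holding cost H(1 − d/p) = 24.2·(1 − 240.5769/889) = 17.65111
Q* = √(2DS / H_eff) = √(2·62,550·94 / 17.65111) ≈ 816.22

816 cases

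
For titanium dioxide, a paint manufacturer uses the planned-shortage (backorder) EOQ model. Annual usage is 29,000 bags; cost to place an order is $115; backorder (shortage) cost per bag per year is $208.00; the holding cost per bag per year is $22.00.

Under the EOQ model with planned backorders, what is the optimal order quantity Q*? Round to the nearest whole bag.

579 bags

Q* = √(2DS/H) · √((H + b)/b)
   = √(2 × 29,000 × 115 / 22) · √((22 + 208) / 208)
   = 550.619 × 1.0516 ≈ 579.01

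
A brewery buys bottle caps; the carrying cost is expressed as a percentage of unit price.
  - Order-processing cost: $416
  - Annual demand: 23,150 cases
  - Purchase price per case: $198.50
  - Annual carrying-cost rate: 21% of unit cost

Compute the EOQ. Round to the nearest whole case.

680 cases

Holding cost per case per year: H = 21% × $198.5 = $41.6850
EOQ = √(2DS/H) = √(2 × 23,150 × 416 / 41.685)
    = √(462,055.90) ≈ 679.75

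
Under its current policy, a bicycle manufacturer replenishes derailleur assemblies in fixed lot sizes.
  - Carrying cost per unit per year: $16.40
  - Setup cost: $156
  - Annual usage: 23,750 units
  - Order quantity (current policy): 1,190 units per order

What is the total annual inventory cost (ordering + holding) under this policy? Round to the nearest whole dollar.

$12,871

Orders/yr = 23,750/1,190 = 19.958; ordering cost = 19.958 × $156 = $3,113.45
Average inventory = 1,190/2 = 595; holding cost = 595 × $16.4 = $9,758.00
Total = $3,113.45 + $9,758.00 = $12,871.45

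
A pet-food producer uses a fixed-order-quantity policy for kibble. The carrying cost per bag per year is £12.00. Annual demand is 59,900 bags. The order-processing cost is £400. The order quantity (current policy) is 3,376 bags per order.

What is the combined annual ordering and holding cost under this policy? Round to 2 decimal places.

£27,353.16

Annual ordering cost = (D/Q)·S = (59,900/3,376) × 400 = £7,097.16
Annual holding cost  = (Q/2)·H = (3,376/2) × 12 = £20,256.00
Total = £7,097.16 + £20,256.00 = £27,353.16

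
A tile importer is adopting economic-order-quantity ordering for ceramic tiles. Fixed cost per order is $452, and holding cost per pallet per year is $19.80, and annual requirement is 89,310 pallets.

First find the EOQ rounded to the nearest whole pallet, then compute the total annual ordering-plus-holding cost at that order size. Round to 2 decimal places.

2DS/H = 2·89,310·452/19.8 = 4,077,587.88
EOQ = √4,077,587.88 ≈ 2,019.30 → Q = 2,019 pallets
Annual ordering cost = (D/Q)·S = (89,310/2,019) × 452 = $19,994.12
Annual holding cost  = (Q/2)·H = (2,019/2) × 19.8 = $19,988.10
Total = $19,994.12 + $19,988.10 = $39,982.22

$39,982.22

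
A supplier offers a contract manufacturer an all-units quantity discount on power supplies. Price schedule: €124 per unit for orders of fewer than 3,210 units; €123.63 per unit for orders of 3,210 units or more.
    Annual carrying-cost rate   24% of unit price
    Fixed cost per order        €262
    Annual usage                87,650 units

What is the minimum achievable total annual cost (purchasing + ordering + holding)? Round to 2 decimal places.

H₁ = 24%×€124 = €29.7600;  H₂ = 24%×€123.63 = €29.6712
EOQ₁ = √(2×87,650×262/29.7600) = 1,242.30  (< 3,210, feasible at tier 1)
EOQ₂ = √(2×87,650×262/29.6712) = 1,244.15  (< 3,210 → use Q = 3,210 at tier-2 price)
TC(tier 1 (EOQ₁), Q≈1,242.3) = €10,905,570.73
TC(tier 2, Q≈3,210.0) = €10,890,945.76
Minimum at tier 2: €10,890,945.76

€10,890,945.76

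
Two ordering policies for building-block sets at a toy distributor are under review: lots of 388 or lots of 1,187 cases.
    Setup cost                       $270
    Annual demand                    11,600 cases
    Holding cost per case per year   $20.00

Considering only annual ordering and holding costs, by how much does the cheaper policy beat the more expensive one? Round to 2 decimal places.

Annual cost at Q: ordering D·S/Q plus holding Q·H/2.
TC(388) = (11,600/388)×270 + (388/2)×20 = $11,952.16
TC(1,187) = (11,600/1,187)×270 + (1,187/2)×20 = $14,508.58
Lots of 388 are cheaper by $2,556.42.

$2,556.42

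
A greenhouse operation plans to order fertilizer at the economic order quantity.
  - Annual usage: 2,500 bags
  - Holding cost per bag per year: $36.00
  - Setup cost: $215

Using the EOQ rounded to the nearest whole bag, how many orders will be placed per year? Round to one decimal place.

14.5 orders per year

2DS/H = 2·2,500·215/36 = 29,861.11
EOQ = √29,861.11 ≈ 172.80 → Q = 173
N = D/Q = 2,500/173 ≈ 14.451 orders/yr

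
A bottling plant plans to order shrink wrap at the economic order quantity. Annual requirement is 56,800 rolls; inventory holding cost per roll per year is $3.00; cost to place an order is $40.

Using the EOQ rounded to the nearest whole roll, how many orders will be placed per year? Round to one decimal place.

46.1 orders per year

Q* = √(2·D·S / H) = √(2·56,800·40 / 3) = √1,514,666.7 ≈ 1,230.72 → Q = 1,231
Orders per year = D/Q = 56,800 / 1,231 = 46.141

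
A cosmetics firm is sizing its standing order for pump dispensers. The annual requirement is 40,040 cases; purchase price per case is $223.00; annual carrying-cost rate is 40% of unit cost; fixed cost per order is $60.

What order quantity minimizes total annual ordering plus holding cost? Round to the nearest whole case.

H = i·C = 0.4 × $223 = $89.2000 per case-year
Optimal lot size Q* = (2 × 40,040 × $60 / $89.2)^½ ≈ 232.09

232 cases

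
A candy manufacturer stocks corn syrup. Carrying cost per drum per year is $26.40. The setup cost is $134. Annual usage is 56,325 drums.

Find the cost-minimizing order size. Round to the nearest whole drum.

Optimal lot size Q* = (2 × 56,325 × $134 / $26.4)^½ ≈ 756.16

756 drums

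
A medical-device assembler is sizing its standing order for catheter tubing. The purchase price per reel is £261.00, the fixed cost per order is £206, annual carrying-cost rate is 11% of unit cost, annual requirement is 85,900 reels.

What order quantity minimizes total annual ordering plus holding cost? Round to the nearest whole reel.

H = i·C = 0.11 × £261 = £28.7100 per reel-year
Q* = √(2·D·S / H) = √(2·85,900·206 / 28.71) = √1,232,699.4 ≈ 1,110.27

1,110 reels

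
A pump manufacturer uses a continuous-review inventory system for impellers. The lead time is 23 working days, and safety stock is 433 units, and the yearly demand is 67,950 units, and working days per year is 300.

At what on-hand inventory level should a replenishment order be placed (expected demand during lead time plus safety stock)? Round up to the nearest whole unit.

Daily demand d = 67,950 / 300 = 226.500 units/day
Demand during lead time = 226.500 × 23 = 5,209.50
Reorder point = 5,209.50 + 433 = 5,642.50 → round up

5,643 units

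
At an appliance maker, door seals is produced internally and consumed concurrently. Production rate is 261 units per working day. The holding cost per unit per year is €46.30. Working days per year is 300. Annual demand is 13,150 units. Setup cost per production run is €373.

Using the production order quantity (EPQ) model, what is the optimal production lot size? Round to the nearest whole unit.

505 units

d = 13,150/300 = 43.8333 units/day;  effective holding cost H(1 − d/p) = 46.3·(1 − 43.8333/261) = 38.52420
Q* = √(2DS / H_eff) = √(2·13,150·373 / 38.52420) ≈ 504.62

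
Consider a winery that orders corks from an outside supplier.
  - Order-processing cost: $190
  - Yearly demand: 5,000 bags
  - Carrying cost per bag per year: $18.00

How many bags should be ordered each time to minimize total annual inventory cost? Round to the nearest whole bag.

325 bags

Q* = √(2·D·S / H) = √(2·5,000·190 / 18) = √105,555.6 ≈ 324.89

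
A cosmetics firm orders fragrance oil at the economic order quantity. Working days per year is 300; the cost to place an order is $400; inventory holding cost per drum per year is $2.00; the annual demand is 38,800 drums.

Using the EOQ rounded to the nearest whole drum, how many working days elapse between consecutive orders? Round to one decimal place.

Q* = √(2·D·S / H) = √(2·38,800·400 / 2) = √15,520,000.0 ≈ 3,939.54 → Q = 3,940 drums
Days between orders = 300 / (D/Q) = 300 / 9.848 ≈ 30.464

30.5 days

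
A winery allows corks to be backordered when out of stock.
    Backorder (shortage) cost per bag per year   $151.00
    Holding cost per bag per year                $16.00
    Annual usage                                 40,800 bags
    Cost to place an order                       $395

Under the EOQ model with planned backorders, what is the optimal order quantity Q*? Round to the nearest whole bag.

1,493 bags

Q* = √(2DS/H) · √((H + b)/b)
   = √(2 × 40,800 × 395 / 16) · √((16 + 151) / 151)
   = 1,419.331 × 1.0516 ≈ 1,492.63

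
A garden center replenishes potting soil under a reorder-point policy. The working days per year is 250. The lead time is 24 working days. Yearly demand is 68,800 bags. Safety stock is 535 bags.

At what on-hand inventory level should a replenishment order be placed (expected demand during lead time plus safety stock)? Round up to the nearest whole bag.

7,140 bags

Daily demand d = 68,800 / 250 = 275.200 bags/day
Demand during lead time = 275.200 × 24 = 6,604.80
Reorder point = 6,604.80 + 535 = 7,139.80 → round up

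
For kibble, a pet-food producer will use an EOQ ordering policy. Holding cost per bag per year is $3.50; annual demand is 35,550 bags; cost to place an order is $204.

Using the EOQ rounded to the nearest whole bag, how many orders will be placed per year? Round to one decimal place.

EOQ = √(2DS/H) = √(2 × 35,550 × 204 / 3.5)
    = √(4,144,114.29) ≈ 2,035.71 → Q = 2,036
N = D/Q = 35,550/2,036 ≈ 17.461 orders/yr

17.5 orders per year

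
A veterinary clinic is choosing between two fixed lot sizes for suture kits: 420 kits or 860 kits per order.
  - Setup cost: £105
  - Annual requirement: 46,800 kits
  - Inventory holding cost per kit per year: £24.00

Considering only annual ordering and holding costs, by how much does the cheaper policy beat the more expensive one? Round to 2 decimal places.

For each Q, cost = (D/Q)·S + (Q/2)·H.
TC(420) = (46,800/420)×105 + (420/2)×24 = £16,740.00
TC(860) = (46,800/860)×105 + (860/2)×24 = £16,033.95
|ΔTC| = |£16,740.00 − £16,033.95| = £706.05

£706.05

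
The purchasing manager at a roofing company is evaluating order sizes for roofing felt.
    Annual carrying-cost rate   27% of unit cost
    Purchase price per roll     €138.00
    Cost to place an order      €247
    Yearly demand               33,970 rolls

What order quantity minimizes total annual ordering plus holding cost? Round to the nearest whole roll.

671 rolls

H = i·C = 0.27 × €138 = €37.2600 per roll-year
Q* = √(2·D·S / H) = √(2·33,970·247 / 37.26) = √450,380.6 ≈ 671.10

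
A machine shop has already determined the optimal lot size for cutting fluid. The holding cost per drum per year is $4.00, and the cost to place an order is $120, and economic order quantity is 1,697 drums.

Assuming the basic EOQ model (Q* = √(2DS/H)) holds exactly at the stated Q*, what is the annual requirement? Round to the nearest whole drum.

EOQ relation: Q² = 2DS/H, so rearrange for the unknown.
D = Q²H / (2S) = 1,697² × 4 / (2 × 120) = 47,996.82

47,997 drums per year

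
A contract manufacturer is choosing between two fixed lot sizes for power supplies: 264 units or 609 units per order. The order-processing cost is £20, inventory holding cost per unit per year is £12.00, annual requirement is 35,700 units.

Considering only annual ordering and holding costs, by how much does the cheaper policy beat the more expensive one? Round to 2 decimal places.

Annual cost at Q: ordering D·S/Q plus holding Q·H/2.
TC(264) = (35,700/264)×20 + (264/2)×12 = £4,288.55
TC(609) = (35,700/609)×20 + (609/2)×12 = £4,826.41
|ΔTC| = |£4,288.55 − £4,826.41| = £537.87

£537.87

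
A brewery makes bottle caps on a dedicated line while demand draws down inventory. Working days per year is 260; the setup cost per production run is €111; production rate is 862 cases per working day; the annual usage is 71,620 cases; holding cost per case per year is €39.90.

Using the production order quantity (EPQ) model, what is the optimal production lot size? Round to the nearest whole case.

d = 71,620/260 = 275.4615 cases/day;  effective holding cost H(1 − d/p) = 39.9·(1 − 275.4615/862) = 27.14952
Q* = √(2DS / H_eff) = √(2·71,620·111 / 27.14952) ≈ 765.27

765 cases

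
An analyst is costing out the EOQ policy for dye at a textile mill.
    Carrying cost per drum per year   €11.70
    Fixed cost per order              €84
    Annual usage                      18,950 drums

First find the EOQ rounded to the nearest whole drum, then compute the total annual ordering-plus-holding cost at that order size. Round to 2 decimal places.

Optimal lot size Q* = (2 × 18,950 × €84 / €11.7)^½ ≈ 521.63 → Q = 522 drums
Annual ordering cost = (D/Q)·S = (18,950/522) × 84 = €3,049.43
Annual holding cost  = (Q/2)·H = (522/2) × 11.7 = €3,053.70
Total = €3,049.43 + €3,053.70 = €6,103.13

€6,103.13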